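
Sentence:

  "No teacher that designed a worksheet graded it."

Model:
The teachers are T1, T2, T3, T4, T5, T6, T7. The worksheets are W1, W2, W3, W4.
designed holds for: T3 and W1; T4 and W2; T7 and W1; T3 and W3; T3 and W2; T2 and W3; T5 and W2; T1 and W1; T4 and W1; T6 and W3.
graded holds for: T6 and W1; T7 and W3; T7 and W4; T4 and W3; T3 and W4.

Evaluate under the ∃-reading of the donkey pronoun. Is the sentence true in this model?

True

"it" takes "a worksheet" as antecedent — a donkey pronoun bound across the clause boundary.
Truth condition: for no (t,w) with designed(t,w) does graded(t,w) hold.
Restrictor pairs — does the scope hold? (T1,W1):fails  (T2,W3):fails  (T3,W1):fails  (T3,W2):fails  (T3,W3):fails  (T4,W1):fails  (T4,W2):fails  (T5,W2):fails  (T6,W3):fails  (T7,W1):fails
Scope holds for no restrictor pair, so the sentence is true.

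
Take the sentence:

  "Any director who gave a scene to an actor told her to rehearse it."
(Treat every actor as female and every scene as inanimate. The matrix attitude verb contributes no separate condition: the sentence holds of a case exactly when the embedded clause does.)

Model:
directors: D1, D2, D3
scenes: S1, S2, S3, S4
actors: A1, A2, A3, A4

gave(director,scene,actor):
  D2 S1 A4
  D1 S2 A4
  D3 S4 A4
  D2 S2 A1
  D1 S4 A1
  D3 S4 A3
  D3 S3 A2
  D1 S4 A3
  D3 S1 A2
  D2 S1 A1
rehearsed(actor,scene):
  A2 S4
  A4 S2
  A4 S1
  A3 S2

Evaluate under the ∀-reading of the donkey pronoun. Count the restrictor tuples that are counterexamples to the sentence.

8

"her" takes "an actor" as antecedent and "it" takes "a scene"; both are donkey pronouns co-varying with the restrictor.
Strong reading: for every (d,s,a) with gave(d,s,a), rehearsed(a,s).
Restrictor triples: (D1,S2,A4)→rehearsed(A4,S2) ✓  (D1,S4,A1)→rehearsed(A1,S4) ✗  (D1,S4,A3)→rehearsed(A3,S4) ✗  (D2,S1,A1)→rehearsed(A1,S1) ✗  (D2,S1,A4)→rehearsed(A4,S1) ✓  (D2,S2,A1)→rehearsed(A1,S2) ✗  (D3,S1,A2)→rehearsed(A2,S1) ✗  (D3,S3,A2)→rehearsed(A2,S3) ✗  (D3,S4,A3)→rehearsed(A3,S4) ✗  (D3,S4,A4)→rehearsed(A4,S4) ✗
Counterexamples (restrictor triples failing the scope): 8.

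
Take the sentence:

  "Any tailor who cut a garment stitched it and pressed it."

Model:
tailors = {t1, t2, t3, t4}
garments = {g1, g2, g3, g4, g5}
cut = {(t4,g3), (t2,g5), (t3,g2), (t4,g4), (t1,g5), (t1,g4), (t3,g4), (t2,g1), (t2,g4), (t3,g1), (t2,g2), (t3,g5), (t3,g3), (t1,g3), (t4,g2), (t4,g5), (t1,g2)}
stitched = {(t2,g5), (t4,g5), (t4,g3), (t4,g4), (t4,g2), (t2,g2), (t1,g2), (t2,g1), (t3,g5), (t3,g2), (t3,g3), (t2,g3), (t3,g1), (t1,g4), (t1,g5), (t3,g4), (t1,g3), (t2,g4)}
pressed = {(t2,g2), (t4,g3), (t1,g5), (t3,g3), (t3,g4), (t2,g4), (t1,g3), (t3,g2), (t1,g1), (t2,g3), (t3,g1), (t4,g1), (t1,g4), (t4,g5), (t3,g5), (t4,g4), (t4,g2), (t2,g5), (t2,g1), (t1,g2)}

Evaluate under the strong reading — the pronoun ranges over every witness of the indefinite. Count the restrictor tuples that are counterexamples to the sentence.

"it" takes "a garment" as antecedent — a donkey pronoun bound across the clause boundary.
Strong reading: for every (t,g) with cut(t,g), stitched(t,g) ∧ pressed(t,g).
Restrictor pairs: (t1,g2) ✓  (t1,g3) ✓  (t1,g4) ✓  (t1,g5) ✓  (t2,g1) ✓  (t2,g2) ✓  (t2,g4) ✓  (t2,g5) ✓  (t3,g1) ✓  (t3,g2) ✓  (t3,g3) ✓  (t3,g4) ✓  (t3,g5) ✓  (t4,g2) ✓  (t4,g3) ✓  (t4,g4) ✓  (t4,g5) ✓
Counterexamples (restrictor pairs failing the scope): 0.

0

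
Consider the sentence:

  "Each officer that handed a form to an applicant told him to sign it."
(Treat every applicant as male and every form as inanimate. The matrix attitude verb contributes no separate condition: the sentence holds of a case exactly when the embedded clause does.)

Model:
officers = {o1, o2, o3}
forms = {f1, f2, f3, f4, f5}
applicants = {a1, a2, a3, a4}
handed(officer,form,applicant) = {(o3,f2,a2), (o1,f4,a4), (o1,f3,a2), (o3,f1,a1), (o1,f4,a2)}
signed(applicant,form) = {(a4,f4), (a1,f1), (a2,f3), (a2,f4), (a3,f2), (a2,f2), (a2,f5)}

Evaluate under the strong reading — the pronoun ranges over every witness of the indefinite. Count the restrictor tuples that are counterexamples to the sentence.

0

"him" takes "an applicant" as antecedent and "it" takes "a form"; both are donkey pronouns co-varying with the restrictor.
Strong reading: for every (o,f,a) with handed(o,f,a), signed(a,f).
Restrictor triples: (o1,f3,a2)→signed(a2,f3) ✓  (o1,f4,a2)→signed(a2,f4) ✓  (o1,f4,a4)→signed(a4,f4) ✓  (o3,f1,a1)→signed(a1,f1) ✓  (o3,f2,a2)→signed(a2,f2) ✓
Counterexamples (restrictor triples failing the scope): 0.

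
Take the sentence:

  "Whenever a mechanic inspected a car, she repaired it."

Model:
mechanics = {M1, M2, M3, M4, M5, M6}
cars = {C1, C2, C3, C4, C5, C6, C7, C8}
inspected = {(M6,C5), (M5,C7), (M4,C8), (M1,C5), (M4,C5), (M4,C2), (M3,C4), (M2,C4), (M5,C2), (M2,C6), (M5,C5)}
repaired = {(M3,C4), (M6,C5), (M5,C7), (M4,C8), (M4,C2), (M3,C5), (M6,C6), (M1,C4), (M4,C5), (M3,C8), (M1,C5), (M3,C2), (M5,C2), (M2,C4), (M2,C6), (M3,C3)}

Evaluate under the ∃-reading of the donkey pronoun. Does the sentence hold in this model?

"it" takes "a car" as antecedent — a donkey pronoun bound across the clause boundary.
Weak reading: every mechanic m with some inspected-car has at least one inspected-car c such that repaired(m,c).
Per mechanic: M1:✓  M2:✓  M3:✓  M4:✓  M5:✓  M6:✓
Every mechanic in the restrictor has a witness.

True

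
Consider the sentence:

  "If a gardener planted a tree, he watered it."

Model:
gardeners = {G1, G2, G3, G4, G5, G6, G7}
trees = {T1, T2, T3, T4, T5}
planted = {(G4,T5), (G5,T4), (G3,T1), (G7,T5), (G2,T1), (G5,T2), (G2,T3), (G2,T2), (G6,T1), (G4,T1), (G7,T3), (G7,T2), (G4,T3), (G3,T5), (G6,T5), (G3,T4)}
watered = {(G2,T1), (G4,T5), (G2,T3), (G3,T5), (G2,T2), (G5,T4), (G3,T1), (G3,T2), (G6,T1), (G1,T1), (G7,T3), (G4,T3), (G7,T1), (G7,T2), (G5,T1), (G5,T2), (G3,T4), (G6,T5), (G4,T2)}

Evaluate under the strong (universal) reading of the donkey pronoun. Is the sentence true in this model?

"it" takes "a tree" as antecedent — a donkey pronoun bound across the clause boundary.
Strong reading: for every (g,t) with planted(g,t), watered(g,t).
Restrictor pairs: (G2,T1) ✓  (G2,T2) ✓  (G2,T3) ✓  (G3,T1) ✓  (G3,T4) ✓  (G3,T5) ✓  (G4,T1) ✗  (G4,T3) ✓  (G4,T5) ✓  (G5,T2) ✓  (G5,T4) ✓  (G6,T1) ✓  (G6,T5) ✓  (G7,T2) ✓  (G7,T3) ✓  (G7,T5) ✗
Counterexample: (G4,T1) is in planted but fails the scope.

False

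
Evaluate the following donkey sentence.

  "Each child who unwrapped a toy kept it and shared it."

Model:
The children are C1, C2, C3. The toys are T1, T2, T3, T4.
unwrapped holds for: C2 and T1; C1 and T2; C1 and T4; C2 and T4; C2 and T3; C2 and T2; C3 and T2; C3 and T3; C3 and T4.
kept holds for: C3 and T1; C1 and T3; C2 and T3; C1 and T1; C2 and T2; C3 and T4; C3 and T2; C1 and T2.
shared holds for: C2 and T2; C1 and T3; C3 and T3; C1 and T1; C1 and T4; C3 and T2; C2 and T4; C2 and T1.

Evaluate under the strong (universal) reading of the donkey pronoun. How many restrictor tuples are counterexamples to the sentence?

7

"it" takes "a toy" as antecedent — a donkey pronoun bound across the clause boundary.
Strong reading: for every (c,t) with unwrapped(c,t), kept(c,t) ∧ shared(c,t).
Restrictor pairs: (C1,T2) ✗  (C1,T4) ✗  (C2,T1) ✗  (C2,T2) ✓  (C2,T3) ✗  (C2,T4) ✗  (C3,T2) ✓  (C3,T3) ✗  (C3,T4) ✗
Counterexamples (restrictor pairs failing the scope): 7.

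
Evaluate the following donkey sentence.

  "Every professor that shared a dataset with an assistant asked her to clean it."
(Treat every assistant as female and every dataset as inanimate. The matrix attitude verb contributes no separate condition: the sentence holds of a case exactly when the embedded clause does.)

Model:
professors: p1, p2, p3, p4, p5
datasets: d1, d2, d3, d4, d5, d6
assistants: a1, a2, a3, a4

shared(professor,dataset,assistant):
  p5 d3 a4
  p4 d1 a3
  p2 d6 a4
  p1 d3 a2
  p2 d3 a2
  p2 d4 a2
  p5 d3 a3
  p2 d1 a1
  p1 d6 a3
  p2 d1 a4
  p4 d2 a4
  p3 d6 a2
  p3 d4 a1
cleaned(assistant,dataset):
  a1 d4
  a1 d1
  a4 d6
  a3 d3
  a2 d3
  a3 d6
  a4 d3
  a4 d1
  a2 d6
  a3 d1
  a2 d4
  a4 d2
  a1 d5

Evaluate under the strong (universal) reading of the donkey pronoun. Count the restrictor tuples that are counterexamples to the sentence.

"her" takes "an assistant" as antecedent and "it" takes "a dataset"; both are donkey pronouns co-varying with the restrictor.
Strong reading: for every (p,d,a) with shared(p,d,a), cleaned(a,d).
Restrictor triples: (p1,d3,a2)→cleaned(a2,d3) ✓  (p1,d6,a3)→cleaned(a3,d6) ✓  (p2,d1,a1)→cleaned(a1,d1) ✓  (p2,d1,a4)→cleaned(a4,d1) ✓  (p2,d3,a2)→cleaned(a2,d3) ✓  (p2,d4,a2)→cleaned(a2,d4) ✓  (p2,d6,a4)→cleaned(a4,d6) ✓  (p3,d4,a1)→cleaned(a1,d4) ✓  (p3,d6,a2)→cleaned(a2,d6) ✓  (p4,d1,a3)→cleaned(a3,d1) ✓  (p4,d2,a4)→cleaned(a4,d2) ✓  (p5,d3,a3)→cleaned(a3,d3) ✓  (p5,d3,a4)→cleaned(a4,d3) ✓
Counterexamples (restrictor triples failing the scope): 0.

0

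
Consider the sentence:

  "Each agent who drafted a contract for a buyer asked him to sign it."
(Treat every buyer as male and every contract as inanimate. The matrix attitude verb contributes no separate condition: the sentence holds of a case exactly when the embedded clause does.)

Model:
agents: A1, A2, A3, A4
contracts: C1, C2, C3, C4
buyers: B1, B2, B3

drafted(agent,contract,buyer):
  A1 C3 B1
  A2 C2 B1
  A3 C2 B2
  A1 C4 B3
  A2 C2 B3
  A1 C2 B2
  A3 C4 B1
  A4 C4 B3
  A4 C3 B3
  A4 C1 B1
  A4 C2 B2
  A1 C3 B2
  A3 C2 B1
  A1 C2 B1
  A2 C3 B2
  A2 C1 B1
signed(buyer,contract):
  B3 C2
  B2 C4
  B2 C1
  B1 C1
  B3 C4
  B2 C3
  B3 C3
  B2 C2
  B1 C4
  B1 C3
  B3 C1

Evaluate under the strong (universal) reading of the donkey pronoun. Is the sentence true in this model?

False

"him" takes "a buyer" as antecedent and "it" takes "a contract"; both are donkey pronouns co-varying with the restrictor.
Strong reading: for every (a,c,b) with drafted(a,c,b), signed(b,c).
Restrictor triples: (A1,C2,B1)→signed(B1,C2) ✗  (A1,C2,B2)→signed(B2,C2) ✓  (A1,C3,B1)→signed(B1,C3) ✓  (A1,C3,B2)→signed(B2,C3) ✓  (A1,C4,B3)→signed(B3,C4) ✓  (A2,C1,B1)→signed(B1,C1) ✓  (A2,C2,B1)→signed(B1,C2) ✗  (A2,C2,B3)→signed(B3,C2) ✓  (A2,C3,B2)→signed(B2,C3) ✓  (A3,C2,B1)→signed(B1,C2) ✗  (A3,C2,B2)→signed(B2,C2) ✓  (A3,C4,B1)→signed(B1,C4) ✓  (A4,C1,B1)→signed(B1,C1) ✓  (A4,C2,B2)→signed(B2,C2) ✓  (A4,C3,B3)→signed(B3,C3) ✓  (A4,C4,B3)→signed(B3,C4) ✓
Counterexample: (A1,C2,B1) — signed(B1,C2) does not hold.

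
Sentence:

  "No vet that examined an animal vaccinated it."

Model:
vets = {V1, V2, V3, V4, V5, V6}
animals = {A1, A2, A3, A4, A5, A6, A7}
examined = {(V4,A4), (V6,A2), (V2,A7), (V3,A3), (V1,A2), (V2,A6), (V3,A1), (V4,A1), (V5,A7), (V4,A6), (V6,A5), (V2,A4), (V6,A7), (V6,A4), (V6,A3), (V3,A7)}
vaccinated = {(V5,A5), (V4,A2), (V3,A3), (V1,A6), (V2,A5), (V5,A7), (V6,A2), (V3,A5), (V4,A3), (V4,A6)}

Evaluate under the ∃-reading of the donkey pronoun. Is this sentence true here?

False

"it" takes "an animal" as antecedent — a donkey pronoun bound across the clause boundary.
Truth condition: for no (v,a) with examined(v,a) does vaccinated(v,a) hold.
Restrictor pairs — does the scope hold? (V1,A2):fails  (V2,A4):fails  (V2,A6):fails  (V2,A7):fails  (V3,A1):fails  (V3,A3):holds  (V3,A7):fails  (V4,A1):fails  (V4,A4):fails  (V4,A6):holds  (V5,A7):holds  (V6,A2):holds  (V6,A3):fails  (V6,A4):fails  (V6,A5):fails  (V6,A7):fails
Scope holds for 4 pair(s), so the sentence is false.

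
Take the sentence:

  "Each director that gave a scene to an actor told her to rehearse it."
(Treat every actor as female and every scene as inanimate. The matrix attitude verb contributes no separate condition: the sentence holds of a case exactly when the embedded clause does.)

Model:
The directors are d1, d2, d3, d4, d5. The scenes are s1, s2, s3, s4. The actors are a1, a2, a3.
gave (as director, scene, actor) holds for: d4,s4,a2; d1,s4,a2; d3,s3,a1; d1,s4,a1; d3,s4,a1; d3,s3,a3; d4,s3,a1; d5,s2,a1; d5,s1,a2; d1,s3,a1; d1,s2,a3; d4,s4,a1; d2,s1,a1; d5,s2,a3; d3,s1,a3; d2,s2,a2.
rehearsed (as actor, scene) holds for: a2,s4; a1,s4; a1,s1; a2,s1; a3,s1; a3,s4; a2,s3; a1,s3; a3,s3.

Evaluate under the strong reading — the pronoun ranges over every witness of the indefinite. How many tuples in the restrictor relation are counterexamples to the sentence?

"her" takes "an actor" as antecedent and "it" takes "a scene"; both are donkey pronouns co-varying with the restrictor.
Strong reading: for every (d,s,a) with gave(d,s,a), rehearsed(a,s).
Restrictor triples: (d1,s2,a3)→rehearsed(a3,s2) ✗  (d1,s3,a1)→rehearsed(a1,s3) ✓  (d1,s4,a1)→rehearsed(a1,s4) ✓  (d1,s4,a2)→rehearsed(a2,s4) ✓  (d2,s1,a1)→rehearsed(a1,s1) ✓  (d2,s2,a2)→rehearsed(a2,s2) ✗  (d3,s1,a3)→rehearsed(a3,s1) ✓  (d3,s3,a1)→rehearsed(a1,s3) ✓  (d3,s3,a3)→rehearsed(a3,s3) ✓  (d3,s4,a1)→rehearsed(a1,s4) ✓  (d4,s3,a1)→rehearsed(a1,s3) ✓  (d4,s4,a1)→rehearsed(a1,s4) ✓  (d4,s4,a2)→rehearsed(a2,s4) ✓  (d5,s1,a2)→rehearsed(a2,s1) ✓  (d5,s2,a1)→rehearsed(a1,s2) ✗  (d5,s2,a3)→rehearsed(a3,s2) ✗
Counterexamples (restrictor triples failing the scope): 4.

4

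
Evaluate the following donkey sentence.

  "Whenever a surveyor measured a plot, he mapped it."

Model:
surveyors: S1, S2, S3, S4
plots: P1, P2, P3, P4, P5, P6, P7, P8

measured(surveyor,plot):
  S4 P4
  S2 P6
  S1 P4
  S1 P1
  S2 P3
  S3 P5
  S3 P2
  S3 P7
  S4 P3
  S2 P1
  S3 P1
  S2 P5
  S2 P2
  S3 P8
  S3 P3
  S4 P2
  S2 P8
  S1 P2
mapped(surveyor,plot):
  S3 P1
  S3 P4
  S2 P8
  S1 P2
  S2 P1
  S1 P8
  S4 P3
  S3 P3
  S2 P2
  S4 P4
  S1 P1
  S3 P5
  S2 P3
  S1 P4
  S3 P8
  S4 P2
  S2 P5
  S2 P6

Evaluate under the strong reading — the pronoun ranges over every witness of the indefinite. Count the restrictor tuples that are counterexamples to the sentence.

2

"it" takes "a plot" as antecedent — a donkey pronoun bound across the clause boundary.
Strong reading: for every (s,p) with measured(s,p), mapped(s,p).
Restrictor pairs: (S1,P1) ✓  (S1,P2) ✓  (S1,P4) ✓  (S2,P1) ✓  (S2,P2) ✓  (S2,P3) ✓  (S2,P5) ✓  (S2,P6) ✓  (S2,P8) ✓  (S3,P1) ✓  (S3,P2) ✗  (S3,P3) ✓  (S3,P5) ✓  (S3,P7) ✗  (S3,P8) ✓  (S4,P2) ✓  (S4,P3) ✓  (S4,P4) ✓
Counterexamples (restrictor pairs failing the scope): 2.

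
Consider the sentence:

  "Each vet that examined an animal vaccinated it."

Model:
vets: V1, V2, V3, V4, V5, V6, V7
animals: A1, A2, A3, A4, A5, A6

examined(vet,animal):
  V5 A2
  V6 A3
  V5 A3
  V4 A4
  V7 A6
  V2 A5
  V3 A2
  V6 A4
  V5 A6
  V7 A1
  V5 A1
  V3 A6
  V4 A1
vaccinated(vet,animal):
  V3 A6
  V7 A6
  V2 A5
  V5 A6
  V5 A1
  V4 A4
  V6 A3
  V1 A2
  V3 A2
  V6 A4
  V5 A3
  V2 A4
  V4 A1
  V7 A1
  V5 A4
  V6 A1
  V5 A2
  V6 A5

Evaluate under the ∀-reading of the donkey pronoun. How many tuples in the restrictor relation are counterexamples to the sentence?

"it" takes "an animal" as antecedent — a donkey pronoun bound across the clause boundary.
Strong reading: for every (v,a) with examined(v,a), vaccinated(v,a).
Restrictor pairs: (V2,A5) ✓  (V3,A2) ✓  (V3,A6) ✓  (V4,A1) ✓  (V4,A4) ✓  (V5,A1) ✓  (V5,A2) ✓  (V5,A3) ✓  (V5,A6) ✓  (V6,A3) ✓  (V6,A4) ✓  (V7,A1) ✓  (V7,A6) ✓
Counterexamples (restrictor pairs failing the scope): 0.

0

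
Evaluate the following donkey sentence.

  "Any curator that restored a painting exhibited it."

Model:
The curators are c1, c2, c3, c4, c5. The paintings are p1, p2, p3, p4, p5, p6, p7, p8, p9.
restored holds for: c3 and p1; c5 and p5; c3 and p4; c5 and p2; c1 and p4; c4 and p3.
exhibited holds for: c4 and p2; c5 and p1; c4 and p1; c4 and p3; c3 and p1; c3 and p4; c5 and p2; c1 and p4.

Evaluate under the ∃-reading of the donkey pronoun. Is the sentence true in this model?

True

"it" takes "a painting" as antecedent — a donkey pronoun bound across the clause boundary.
Weak reading: every curator c with some restored-painting has at least one restored-painting p such that exhibited(c,p).
Per curator: c1:✓  c3:✓  c4:✓  c5:✓
Every curator in the restrictor has a witness.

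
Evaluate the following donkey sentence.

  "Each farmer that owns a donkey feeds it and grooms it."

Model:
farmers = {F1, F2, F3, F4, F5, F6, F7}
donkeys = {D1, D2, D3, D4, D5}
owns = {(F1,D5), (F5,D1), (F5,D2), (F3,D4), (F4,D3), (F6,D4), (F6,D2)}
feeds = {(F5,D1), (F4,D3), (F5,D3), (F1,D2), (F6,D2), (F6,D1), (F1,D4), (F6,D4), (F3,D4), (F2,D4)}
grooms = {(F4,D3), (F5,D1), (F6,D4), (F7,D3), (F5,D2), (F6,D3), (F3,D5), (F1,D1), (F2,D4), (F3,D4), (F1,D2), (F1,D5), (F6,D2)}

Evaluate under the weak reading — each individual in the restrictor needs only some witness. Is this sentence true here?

False

"it" takes "a donkey" as antecedent — a donkey pronoun bound across the clause boundary.
Weak reading: every farmer f with some owns-donkey has at least one owns-donkey d such that feeds(f,d) ∧ grooms(f,d).
Per farmer: F1:✗  F3:✓  F4:✓  F5:✓  F6:✓
F1 has no witness among its owns-donkeys.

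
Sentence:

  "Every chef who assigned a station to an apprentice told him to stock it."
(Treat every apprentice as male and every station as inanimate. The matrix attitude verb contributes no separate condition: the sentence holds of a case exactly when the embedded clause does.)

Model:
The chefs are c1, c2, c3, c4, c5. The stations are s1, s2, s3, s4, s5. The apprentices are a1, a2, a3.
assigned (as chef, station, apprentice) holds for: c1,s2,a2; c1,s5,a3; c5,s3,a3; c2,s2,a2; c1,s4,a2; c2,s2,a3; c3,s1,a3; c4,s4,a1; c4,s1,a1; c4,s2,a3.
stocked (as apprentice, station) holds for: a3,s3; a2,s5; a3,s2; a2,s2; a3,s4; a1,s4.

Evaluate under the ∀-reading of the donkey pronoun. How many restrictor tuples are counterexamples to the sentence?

4

"him" takes "an apprentice" as antecedent and "it" takes "a station"; both are donkey pronouns co-varying with the restrictor.
Strong reading: for every (c,s,a) with assigned(c,s,a), stocked(a,s).
Restrictor triples: (c1,s2,a2)→stocked(a2,s2) ✓  (c1,s4,a2)→stocked(a2,s4) ✗  (c1,s5,a3)→stocked(a3,s5) ✗  (c2,s2,a2)→stocked(a2,s2) ✓  (c2,s2,a3)→stocked(a3,s2) ✓  (c3,s1,a3)→stocked(a3,s1) ✗  (c4,s1,a1)→stocked(a1,s1) ✗  (c4,s2,a3)→stocked(a3,s2) ✓  (c4,s4,a1)→stocked(a1,s4) ✓  (c5,s3,a3)→stocked(a3,s3) ✓
Counterexamples (restrictor triples failing the scope): 4.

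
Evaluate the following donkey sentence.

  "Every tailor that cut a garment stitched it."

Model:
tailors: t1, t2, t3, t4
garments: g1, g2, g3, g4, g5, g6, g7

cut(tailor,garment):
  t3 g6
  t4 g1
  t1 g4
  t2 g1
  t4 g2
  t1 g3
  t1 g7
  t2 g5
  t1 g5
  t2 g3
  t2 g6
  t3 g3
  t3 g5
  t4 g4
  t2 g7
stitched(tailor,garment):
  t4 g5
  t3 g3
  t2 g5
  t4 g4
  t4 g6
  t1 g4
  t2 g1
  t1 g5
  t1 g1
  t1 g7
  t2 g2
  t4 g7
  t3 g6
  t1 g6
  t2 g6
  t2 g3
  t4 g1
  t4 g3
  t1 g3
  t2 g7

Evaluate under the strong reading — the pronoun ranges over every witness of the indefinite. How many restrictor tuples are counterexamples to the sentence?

2

"it" takes "a garment" as antecedent — a donkey pronoun bound across the clause boundary.
Strong reading: for every (t,g) with cut(t,g), stitched(t,g).
Restrictor pairs: (t1,g3) ✓  (t1,g4) ✓  (t1,g5) ✓  (t1,g7) ✓  (t2,g1) ✓  (t2,g3) ✓  (t2,g5) ✓  (t2,g6) ✓  (t2,g7) ✓  (t3,g3) ✓  (t3,g5) ✗  (t3,g6) ✓  (t4,g1) ✓  (t4,g2) ✗  (t4,g4) ✓
Counterexamples (restrictor pairs failing the scope): 2.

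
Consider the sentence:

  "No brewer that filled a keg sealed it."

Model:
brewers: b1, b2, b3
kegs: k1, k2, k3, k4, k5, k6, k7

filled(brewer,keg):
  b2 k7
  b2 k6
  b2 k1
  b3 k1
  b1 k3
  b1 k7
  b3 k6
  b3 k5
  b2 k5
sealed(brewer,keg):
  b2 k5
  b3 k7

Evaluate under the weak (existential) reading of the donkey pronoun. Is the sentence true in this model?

False

"it" takes "a keg" as antecedent — a donkey pronoun bound across the clause boundary.
Truth condition: for no (b,k) with filled(b,k) does sealed(b,k) hold.
Restrictor pairs — does the scope hold? (b1,k3):fails  (b1,k7):fails  (b2,k1):fails  (b2,k5):holds  (b2,k6):fails  (b2,k7):fails  (b3,k1):fails  (b3,k5):fails  (b3,k6):fails
Scope holds for 1 pair(s), so the sentence is false.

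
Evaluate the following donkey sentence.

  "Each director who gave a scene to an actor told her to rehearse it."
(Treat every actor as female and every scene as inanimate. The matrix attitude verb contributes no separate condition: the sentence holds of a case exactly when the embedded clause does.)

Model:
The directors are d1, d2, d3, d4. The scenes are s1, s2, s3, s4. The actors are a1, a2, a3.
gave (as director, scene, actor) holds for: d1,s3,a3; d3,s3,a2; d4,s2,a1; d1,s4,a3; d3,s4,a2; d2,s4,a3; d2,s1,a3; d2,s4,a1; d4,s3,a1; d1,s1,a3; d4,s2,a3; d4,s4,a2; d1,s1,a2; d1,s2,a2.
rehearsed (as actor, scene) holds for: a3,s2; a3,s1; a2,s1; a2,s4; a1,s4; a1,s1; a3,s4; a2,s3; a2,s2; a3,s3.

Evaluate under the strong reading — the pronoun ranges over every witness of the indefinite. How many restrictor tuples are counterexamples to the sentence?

2

"her" takes "an actor" as antecedent and "it" takes "a scene"; both are donkey pronouns co-varying with the restrictor.
Strong reading: for every (d,s,a) with gave(d,s,a), rehearsed(a,s).
Restrictor triples: (d1,s1,a2)→rehearsed(a2,s1) ✓  (d1,s1,a3)→rehearsed(a3,s1) ✓  (d1,s2,a2)→rehearsed(a2,s2) ✓  (d1,s3,a3)→rehearsed(a3,s3) ✓  (d1,s4,a3)→rehearsed(a3,s4) ✓  (d2,s1,a3)→rehearsed(a3,s1) ✓  (d2,s4,a1)→rehearsed(a1,s4) ✓  (d2,s4,a3)→rehearsed(a3,s4) ✓  (d3,s3,a2)→rehearsed(a2,s3) ✓  (d3,s4,a2)→rehearsed(a2,s4) ✓  (d4,s2,a1)→rehearsed(a1,s2) ✗  (d4,s2,a3)→rehearsed(a3,s2) ✓  (d4,s3,a1)→rehearsed(a1,s3) ✗  (d4,s4,a2)→rehearsed(a2,s4) ✓
Counterexamples (restrictor triples failing the scope): 2.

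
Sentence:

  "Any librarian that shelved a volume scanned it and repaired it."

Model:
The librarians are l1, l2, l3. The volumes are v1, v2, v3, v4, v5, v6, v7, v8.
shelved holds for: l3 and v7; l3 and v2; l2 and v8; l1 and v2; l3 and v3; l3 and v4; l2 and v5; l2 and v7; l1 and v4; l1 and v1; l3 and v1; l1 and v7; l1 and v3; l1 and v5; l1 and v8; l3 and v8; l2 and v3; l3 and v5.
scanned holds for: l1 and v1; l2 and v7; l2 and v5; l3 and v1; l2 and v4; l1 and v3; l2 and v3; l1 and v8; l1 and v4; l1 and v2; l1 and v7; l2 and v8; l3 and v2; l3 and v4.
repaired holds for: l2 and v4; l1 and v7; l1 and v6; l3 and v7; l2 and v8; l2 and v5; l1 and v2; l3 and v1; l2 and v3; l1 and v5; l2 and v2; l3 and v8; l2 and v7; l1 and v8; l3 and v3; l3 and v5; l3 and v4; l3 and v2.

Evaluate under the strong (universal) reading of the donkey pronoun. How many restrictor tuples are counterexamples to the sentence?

8

"it" takes "a volume" as antecedent — a donkey pronoun bound across the clause boundary.
Strong reading: for every (l,v) with shelved(l,v), scanned(l,v) ∧ repaired(l,v).
Restrictor pairs: (l1,v1) ✗  (l1,v2) ✓  (l1,v3) ✗  (l1,v4) ✗  (l1,v5) ✗  (l1,v7) ✓  (l1,v8) ✓  (l2,v3) ✓  (l2,v5) ✓  (l2,v7) ✓  (l2,v8) ✓  (l3,v1) ✓  (l3,v2) ✓  (l3,v3) ✗  (l3,v4) ✓  (l3,v5) ✗  (l3,v7) ✗  (l3,v8) ✗
Counterexamples (restrictor pairs failing the scope): 8.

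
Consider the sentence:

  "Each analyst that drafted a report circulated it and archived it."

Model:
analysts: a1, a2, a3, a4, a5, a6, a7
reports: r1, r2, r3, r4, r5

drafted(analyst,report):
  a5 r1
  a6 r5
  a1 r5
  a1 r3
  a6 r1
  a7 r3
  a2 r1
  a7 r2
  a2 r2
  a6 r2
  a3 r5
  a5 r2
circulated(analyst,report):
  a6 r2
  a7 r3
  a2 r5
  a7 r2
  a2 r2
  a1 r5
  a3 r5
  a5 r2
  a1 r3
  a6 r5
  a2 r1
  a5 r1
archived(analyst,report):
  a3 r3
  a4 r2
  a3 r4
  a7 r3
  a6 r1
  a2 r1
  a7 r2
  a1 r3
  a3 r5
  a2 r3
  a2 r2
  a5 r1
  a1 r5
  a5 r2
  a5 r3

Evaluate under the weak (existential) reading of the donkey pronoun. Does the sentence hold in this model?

False

"it" takes "a report" as antecedent — a donkey pronoun bound across the clause boundary.
Weak reading: every analyst a with some drafted-report has at least one drafted-report r such that circulated(a,r) ∧ archived(a,r).
Per analyst: a1:✓  a2:✓  a3:✓  a5:✓  a6:✗  a7:✓
a6 has no witness among its drafted-reports.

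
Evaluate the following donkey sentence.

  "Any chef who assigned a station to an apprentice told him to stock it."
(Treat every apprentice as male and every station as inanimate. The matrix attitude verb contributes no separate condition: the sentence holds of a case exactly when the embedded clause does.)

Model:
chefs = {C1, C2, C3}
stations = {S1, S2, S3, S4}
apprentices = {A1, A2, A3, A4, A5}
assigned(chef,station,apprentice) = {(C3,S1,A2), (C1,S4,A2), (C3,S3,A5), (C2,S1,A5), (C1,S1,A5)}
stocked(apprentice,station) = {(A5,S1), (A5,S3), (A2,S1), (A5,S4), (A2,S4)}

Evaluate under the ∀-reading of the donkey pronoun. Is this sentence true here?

"him" takes "an apprentice" as antecedent and "it" takes "a station"; both are donkey pronouns co-varying with the restrictor.
Strong reading: for every (c,s,a) with assigned(c,s,a), stocked(a,s).
Restrictor triples: (C1,S1,A5)→stocked(A5,S1) ✓  (C1,S4,A2)→stocked(A2,S4) ✓  (C2,S1,A5)→stocked(A5,S1) ✓  (C3,S1,A2)→stocked(A2,S1) ✓  (C3,S3,A5)→stocked(A5,S3) ✓
Every restrictor triple satisfies the scope.

True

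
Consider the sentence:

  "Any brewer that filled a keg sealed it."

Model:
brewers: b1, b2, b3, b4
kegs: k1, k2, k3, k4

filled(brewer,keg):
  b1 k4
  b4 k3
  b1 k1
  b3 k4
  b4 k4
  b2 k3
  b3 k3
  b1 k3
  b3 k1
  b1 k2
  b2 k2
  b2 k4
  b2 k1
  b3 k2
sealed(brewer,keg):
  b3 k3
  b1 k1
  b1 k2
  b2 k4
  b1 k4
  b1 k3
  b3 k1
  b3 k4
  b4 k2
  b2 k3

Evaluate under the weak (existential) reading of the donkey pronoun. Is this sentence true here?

"it" takes "a keg" as antecedent — a donkey pronoun bound across the clause boundary.
Weak reading: every brewer b with some filled-keg has at least one filled-keg k such that sealed(b,k).
Per brewer: b1:✓  b2:✓  b3:✓  b4:✗
b4 has no witness among its filled-kegs.

False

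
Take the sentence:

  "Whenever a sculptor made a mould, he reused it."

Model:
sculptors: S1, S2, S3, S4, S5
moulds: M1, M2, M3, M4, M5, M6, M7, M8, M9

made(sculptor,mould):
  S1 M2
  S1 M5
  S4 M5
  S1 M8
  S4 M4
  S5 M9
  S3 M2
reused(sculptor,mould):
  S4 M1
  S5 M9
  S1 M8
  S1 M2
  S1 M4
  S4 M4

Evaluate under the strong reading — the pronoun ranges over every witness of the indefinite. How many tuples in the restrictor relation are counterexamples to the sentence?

"it" takes "a mould" as antecedent — a donkey pronoun bound across the clause boundary.
Strong reading: for every (s,m) with made(s,m), reused(s,m).
Restrictor pairs: (S1,M2) ✓  (S1,M5) ✗  (S1,M8) ✓  (S3,M2) ✗  (S4,M4) ✓  (S4,M5) ✗  (S5,M9) ✓
Counterexamples (restrictor pairs failing the scope): 3.

3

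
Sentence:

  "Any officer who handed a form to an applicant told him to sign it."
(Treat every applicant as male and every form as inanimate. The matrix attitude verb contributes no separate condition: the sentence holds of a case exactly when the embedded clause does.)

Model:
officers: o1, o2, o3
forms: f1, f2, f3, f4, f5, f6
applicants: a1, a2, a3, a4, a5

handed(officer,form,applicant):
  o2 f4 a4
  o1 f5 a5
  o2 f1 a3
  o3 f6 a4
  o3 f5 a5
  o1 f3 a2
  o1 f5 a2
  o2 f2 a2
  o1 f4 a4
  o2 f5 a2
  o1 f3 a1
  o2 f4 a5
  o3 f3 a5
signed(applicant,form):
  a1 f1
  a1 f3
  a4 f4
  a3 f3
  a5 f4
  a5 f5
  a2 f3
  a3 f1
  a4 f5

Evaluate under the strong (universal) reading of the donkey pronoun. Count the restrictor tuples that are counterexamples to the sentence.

5

"him" takes "an applicant" as antecedent and "it" takes "a form"; both are donkey pronouns co-varying with the restrictor.
Strong reading: for every (o,f,a) with handed(o,f,a), signed(a,f).
Restrictor triples: (o1,f3,a1)→signed(a1,f3) ✓  (o1,f3,a2)→signed(a2,f3) ✓  (o1,f4,a4)→signed(a4,f4) ✓  (o1,f5,a2)→signed(a2,f5) ✗  (o1,f5,a5)→signed(a5,f5) ✓  (o2,f1,a3)→signed(a3,f1) ✓  (o2,f2,a2)→signed(a2,f2) ✗  (o2,f4,a4)→signed(a4,f4) ✓  (o2,f4,a5)→signed(a5,f4) ✓  (o2,f5,a2)→signed(a2,f5) ✗  (o3,f3,a5)→signed(a5,f3) ✗  (o3,f5,a5)→signed(a5,f5) ✓  (o3,f6,a4)→signed(a4,f6) ✗
Counterexamples (restrictor triples failing the scope): 5.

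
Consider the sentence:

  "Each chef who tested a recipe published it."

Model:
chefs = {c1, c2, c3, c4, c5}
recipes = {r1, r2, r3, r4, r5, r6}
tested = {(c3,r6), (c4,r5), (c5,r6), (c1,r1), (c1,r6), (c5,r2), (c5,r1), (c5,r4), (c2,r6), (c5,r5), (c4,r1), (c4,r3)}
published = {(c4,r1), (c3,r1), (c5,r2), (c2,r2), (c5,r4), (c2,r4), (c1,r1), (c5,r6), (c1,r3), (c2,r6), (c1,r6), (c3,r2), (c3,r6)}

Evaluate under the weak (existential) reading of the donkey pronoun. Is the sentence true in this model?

True

"it" takes "a recipe" as antecedent — a donkey pronoun bound across the clause boundary.
Weak reading: every chef c with some tested-recipe has at least one tested-recipe r such that published(c,r).
Per chef: c1:✓  c2:✓  c3:✓  c4:✓  c5:✓
Every chef in the restrictor has a witness.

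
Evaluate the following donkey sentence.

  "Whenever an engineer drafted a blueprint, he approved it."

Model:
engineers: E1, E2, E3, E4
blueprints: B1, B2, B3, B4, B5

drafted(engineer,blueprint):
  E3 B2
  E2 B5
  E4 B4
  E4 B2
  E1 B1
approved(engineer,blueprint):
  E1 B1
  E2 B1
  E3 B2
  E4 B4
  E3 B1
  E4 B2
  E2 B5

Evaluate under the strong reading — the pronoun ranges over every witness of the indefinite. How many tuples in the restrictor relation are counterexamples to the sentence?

0

"it" takes "a blueprint" as antecedent — a donkey pronoun bound across the clause boundary.
Strong reading: for every (e,b) with drafted(e,b), approved(e,b).
Restrictor pairs: (E1,B1) ✓  (E2,B5) ✓  (E3,B2) ✓  (E4,B2) ✓  (E4,B4) ✓
Counterexamples (restrictor pairs failing the scope): 0.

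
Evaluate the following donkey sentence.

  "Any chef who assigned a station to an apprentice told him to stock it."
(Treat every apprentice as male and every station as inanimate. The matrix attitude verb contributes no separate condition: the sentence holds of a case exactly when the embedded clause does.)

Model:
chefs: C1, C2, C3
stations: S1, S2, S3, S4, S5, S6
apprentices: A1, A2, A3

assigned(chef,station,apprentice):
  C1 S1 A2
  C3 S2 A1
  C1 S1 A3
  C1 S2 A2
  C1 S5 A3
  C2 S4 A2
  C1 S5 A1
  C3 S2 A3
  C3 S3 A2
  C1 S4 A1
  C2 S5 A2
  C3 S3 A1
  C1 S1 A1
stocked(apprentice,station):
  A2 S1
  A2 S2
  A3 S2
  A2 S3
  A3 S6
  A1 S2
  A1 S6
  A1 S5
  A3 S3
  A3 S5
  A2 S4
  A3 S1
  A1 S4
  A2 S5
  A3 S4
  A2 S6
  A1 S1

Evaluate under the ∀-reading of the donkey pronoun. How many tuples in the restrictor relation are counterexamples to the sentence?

1

"him" takes "an apprentice" as antecedent and "it" takes "a station"; both are donkey pronouns co-varying with the restrictor.
Strong reading: for every (c,s,a) with assigned(c,s,a), stocked(a,s).
Restrictor triples: (C1,S1,A1)→stocked(A1,S1) ✓  (C1,S1,A2)→stocked(A2,S1) ✓  (C1,S1,A3)→stocked(A3,S1) ✓  (C1,S2,A2)→stocked(A2,S2) ✓  (C1,S4,A1)→stocked(A1,S4) ✓  (C1,S5,A1)→stocked(A1,S5) ✓  (C1,S5,A3)→stocked(A3,S5) ✓  (C2,S4,A2)→stocked(A2,S4) ✓  (C2,S5,A2)→stocked(A2,S5) ✓  (C3,S2,A1)→stocked(A1,S2) ✓  (C3,S2,A3)→stocked(A3,S2) ✓  (C3,S3,A1)→stocked(A1,S3) ✗  (C3,S3,A2)→stocked(A2,S3) ✓
Counterexamples (restrictor triples failing the scope): 1.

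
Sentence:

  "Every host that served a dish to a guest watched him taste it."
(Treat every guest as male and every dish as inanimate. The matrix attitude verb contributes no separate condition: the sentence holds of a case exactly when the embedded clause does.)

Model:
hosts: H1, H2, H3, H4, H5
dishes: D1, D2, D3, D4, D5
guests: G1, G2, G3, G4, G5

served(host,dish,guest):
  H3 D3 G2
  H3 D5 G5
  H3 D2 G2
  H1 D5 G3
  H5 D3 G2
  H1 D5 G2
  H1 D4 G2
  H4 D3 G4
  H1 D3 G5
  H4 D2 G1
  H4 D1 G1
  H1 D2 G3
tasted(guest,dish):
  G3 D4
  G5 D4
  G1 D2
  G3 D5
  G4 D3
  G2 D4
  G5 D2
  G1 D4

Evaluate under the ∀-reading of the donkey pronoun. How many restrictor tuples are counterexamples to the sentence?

"him" takes "a guest" as antecedent and "it" takes "a dish"; both are donkey pronouns co-varying with the restrictor.
Strong reading: for every (h,d,g) with served(h,d,g), tasted(g,d).
Restrictor triples: (H1,D2,G3)→tasted(G3,D2) ✗  (H1,D3,G5)→tasted(G5,D3) ✗  (H1,D4,G2)→tasted(G2,D4) ✓  (H1,D5,G2)→tasted(G2,D5) ✗  (H1,D5,G3)→tasted(G3,D5) ✓  (H3,D2,G2)→tasted(G2,D2) ✗  (H3,D3,G2)→tasted(G2,D3) ✗  (H3,D5,G5)→tasted(G5,D5) ✗  (H4,D1,G1)→tasted(G1,D1) ✗  (H4,D2,G1)→tasted(G1,D2) ✓  (H4,D3,G4)→tasted(G4,D3) ✓  (H5,D3,G2)→tasted(G2,D3) ✗
Counterexamples (restrictor triples failing the scope): 8.

8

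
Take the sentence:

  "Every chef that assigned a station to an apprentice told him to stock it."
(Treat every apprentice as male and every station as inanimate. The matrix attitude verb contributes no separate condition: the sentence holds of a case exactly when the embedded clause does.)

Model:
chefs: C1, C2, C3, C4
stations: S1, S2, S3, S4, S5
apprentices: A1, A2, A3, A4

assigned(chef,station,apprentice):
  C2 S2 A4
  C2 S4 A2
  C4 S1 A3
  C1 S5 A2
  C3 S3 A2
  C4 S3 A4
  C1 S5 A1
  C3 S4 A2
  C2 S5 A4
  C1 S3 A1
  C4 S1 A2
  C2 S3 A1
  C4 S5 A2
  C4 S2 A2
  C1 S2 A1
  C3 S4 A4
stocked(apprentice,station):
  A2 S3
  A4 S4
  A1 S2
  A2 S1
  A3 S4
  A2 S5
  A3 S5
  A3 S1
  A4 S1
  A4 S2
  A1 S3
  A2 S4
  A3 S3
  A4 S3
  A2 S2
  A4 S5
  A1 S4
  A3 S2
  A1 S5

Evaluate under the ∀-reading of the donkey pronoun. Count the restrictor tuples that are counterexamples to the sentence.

"him" takes "an apprentice" as antecedent and "it" takes "a station"; both are donkey pronouns co-varying with the restrictor.
Strong reading: for every (c,s,a) with assigned(c,s,a), stocked(a,s).
Restrictor triples: (C1,S2,A1)→stocked(A1,S2) ✓  (C1,S3,A1)→stocked(A1,S3) ✓  (C1,S5,A1)→stocked(A1,S5) ✓  (C1,S5,A2)→stocked(A2,S5) ✓  (C2,S2,A4)→stocked(A4,S2) ✓  (C2,S3,A1)→stocked(A1,S3) ✓  (C2,S4,A2)→stocked(A2,S4) ✓  (C2,S5,A4)→stocked(A4,S5) ✓  (C3,S3,A2)→stocked(A2,S3) ✓  (C3,S4,A2)→stocked(A2,S4) ✓  (C3,S4,A4)→stocked(A4,S4) ✓  (C4,S1,A2)→stocked(A2,S1) ✓  (C4,S1,A3)→stocked(A3,S1) ✓  (C4,S2,A2)→stocked(A2,S2) ✓  (C4,S3,A4)→stocked(A4,S3) ✓  (C4,S5,A2)→stocked(A2,S5) ✓
Counterexamples (restrictor triples failing the scope): 0.

0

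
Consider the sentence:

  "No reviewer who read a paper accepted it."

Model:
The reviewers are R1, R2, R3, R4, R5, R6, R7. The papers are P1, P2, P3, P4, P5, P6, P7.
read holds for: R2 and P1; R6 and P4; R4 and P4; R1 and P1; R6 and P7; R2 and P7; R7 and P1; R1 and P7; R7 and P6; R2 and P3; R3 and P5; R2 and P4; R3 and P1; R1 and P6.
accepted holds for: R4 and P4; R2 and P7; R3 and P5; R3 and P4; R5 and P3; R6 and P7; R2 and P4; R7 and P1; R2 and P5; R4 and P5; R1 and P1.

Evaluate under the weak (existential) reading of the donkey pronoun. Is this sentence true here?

False

"it" takes "a paper" as antecedent — a donkey pronoun bound across the clause boundary.
Truth condition: for no (r,p) with read(r,p) does accepted(r,p) hold.
Restrictor pairs — does the scope hold? (R1,P1):holds  (R1,P6):fails  (R1,P7):fails  (R2,P1):fails  (R2,P3):fails  (R2,P4):holds  (R2,P7):holds  (R3,P1):fails  (R3,P5):holds  (R4,P4):holds  (R6,P4):fails  (R6,P7):holds  (R7,P1):holds  (R7,P6):fails
Scope holds for 7 pair(s), so the sentence is false.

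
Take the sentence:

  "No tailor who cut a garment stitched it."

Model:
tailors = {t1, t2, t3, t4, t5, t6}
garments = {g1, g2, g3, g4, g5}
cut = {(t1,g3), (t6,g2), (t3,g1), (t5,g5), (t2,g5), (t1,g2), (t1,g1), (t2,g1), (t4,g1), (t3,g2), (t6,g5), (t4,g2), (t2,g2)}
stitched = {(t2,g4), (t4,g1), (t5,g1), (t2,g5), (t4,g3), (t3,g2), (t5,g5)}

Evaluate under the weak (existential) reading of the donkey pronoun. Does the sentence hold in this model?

"it" takes "a garment" as antecedent — a donkey pronoun bound across the clause boundary.
Truth condition: for no (t,g) with cut(t,g) does stitched(t,g) hold.
Restrictor pairs — does the scope hold? (t1,g1):fails  (t1,g2):fails  (t1,g3):fails  (t2,g1):fails  (t2,g2):fails  (t2,g5):holds  (t3,g1):fails  (t3,g2):holds  (t4,g1):holds  (t4,g2):fails  (t5,g5):holds  (t6,g2):fails  (t6,g5):fails
Scope holds for 4 pair(s), so the sentence is false.

False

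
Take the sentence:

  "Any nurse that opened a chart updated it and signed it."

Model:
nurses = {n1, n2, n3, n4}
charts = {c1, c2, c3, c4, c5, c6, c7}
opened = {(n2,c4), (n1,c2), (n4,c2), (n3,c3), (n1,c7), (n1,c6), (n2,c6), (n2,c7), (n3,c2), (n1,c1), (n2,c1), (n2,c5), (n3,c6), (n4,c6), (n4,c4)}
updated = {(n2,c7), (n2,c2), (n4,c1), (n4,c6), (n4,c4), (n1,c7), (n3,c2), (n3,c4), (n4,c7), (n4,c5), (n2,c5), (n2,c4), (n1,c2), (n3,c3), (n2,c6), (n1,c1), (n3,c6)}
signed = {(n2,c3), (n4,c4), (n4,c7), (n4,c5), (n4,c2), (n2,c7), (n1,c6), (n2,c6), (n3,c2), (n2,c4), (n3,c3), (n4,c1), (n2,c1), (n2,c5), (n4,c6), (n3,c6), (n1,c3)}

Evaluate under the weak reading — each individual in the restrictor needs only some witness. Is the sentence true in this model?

"it" takes "a chart" as antecedent — a donkey pronoun bound across the clause boundary.
Weak reading: every nurse n with some opened-chart has at least one opened-chart c such that updated(n,c) ∧ signed(n,c).
Per nurse: n1:✗  n2:✓  n3:✓  n4:✓
n1 has no witness among its opened-charts.

False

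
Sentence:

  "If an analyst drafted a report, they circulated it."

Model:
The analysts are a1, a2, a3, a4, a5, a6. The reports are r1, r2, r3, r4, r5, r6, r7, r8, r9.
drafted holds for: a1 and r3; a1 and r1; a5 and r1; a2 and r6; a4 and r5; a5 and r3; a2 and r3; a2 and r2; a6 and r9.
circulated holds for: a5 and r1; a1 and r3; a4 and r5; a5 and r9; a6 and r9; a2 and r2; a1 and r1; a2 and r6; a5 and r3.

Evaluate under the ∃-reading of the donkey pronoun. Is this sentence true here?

True

"it" takes "a report" as antecedent — a donkey pronoun bound across the clause boundary.
Weak reading: every analyst a with some drafted-report has at least one drafted-report r such that circulated(a,r).
Per analyst: a1:✓  a2:✓  a4:✓  a5:✓  a6:✓
Every analyst in the restrictor has a witness.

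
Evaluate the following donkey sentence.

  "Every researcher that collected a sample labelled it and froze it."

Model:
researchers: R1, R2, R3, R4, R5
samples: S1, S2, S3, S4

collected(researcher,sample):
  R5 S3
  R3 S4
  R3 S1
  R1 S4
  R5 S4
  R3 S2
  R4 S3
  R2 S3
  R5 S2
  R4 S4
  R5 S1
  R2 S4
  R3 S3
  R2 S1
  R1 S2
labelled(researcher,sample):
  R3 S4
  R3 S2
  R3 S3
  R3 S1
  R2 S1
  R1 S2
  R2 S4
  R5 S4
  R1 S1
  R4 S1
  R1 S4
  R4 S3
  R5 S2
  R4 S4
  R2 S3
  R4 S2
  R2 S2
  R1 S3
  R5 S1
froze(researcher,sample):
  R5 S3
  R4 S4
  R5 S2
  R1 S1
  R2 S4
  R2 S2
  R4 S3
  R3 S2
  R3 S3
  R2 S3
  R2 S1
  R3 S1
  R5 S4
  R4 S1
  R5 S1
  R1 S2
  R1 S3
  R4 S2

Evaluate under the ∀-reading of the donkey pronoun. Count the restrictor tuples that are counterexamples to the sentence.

"it" takes "a sample" as antecedent — a donkey pronoun bound across the clause boundary.
Strong reading: for every (r,s) with collected(r,s), labelled(r,s) ∧ froze(r,s).
Restrictor pairs: (R1,S2) ✓  (R1,S4) ✗  (R2,S1) ✓  (R2,S3) ✓  (R2,S4) ✓  (R3,S1) ✓  (R3,S2) ✓  (R3,S3) ✓  (R3,S4) ✗  (R4,S3) ✓  (R4,S4) ✓  (R5,S1) ✓  (R5,S2) ✓  (R5,S3) ✗  (R5,S4) ✓
Counterexamples (restrictor pairs failing the scope): 3.

3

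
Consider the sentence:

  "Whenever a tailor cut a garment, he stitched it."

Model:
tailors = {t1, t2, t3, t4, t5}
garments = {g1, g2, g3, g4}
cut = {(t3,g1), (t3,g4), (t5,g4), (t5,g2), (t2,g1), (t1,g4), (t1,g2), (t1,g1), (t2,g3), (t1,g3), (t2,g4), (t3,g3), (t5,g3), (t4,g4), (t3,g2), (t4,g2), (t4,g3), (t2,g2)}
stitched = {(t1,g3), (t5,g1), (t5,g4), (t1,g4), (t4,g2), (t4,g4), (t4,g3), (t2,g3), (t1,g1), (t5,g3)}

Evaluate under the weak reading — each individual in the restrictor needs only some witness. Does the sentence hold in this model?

False

"it" takes "a garment" as antecedent — a donkey pronoun bound across the clause boundary.
Weak reading: every tailor t with some cut-garment has at least one cut-garment g such that stitched(t,g).
Per tailor: t1:✓  t2:✓  t3:✗  t4:✓  t5:✓
t3 has no witness among its cut-garments.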